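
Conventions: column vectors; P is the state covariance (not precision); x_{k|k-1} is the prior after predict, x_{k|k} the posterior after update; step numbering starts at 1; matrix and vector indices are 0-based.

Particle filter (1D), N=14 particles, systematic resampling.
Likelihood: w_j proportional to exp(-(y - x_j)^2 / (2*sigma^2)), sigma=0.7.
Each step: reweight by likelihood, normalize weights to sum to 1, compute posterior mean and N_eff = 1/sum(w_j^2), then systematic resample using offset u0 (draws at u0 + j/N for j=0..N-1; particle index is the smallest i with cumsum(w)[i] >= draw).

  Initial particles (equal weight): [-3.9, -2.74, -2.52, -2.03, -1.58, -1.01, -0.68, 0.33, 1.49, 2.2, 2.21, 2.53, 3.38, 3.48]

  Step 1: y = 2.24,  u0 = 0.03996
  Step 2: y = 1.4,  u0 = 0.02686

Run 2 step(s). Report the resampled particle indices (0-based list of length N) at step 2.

step 1: w=[0.0000, 0.0000, 0.0000, 0.0000, 0.0000, 0.0000, 0.0000, 0.0061, 0.1416, 0.2511, 0.2512, 0.2308, 0.0668, 0.0524]  mean=2.3124  Neff=4.8375  idx=[8, 8, 9, 9, 9, 9, 10, 10, 10, 11, 11, 11, 12, 13]
step 2: w=[0.1538, 0.1538, 0.0807, 0.0807, 0.0807, 0.0807, 0.0794, 0.0794, 0.0794, 0.0421, 0.0421, 0.0421, 0.0028, 0.0019]  mean=2.0314  Neff=10.2394  idx=[0, 0, 1, 1, 2, 2, 3, 4, 5, 6, 7, 8, 9, 11]

resampled_idx = [0, 0, 1, 1, 2, 2, 3, 4, 5, 6, 7, 8, 9, 11]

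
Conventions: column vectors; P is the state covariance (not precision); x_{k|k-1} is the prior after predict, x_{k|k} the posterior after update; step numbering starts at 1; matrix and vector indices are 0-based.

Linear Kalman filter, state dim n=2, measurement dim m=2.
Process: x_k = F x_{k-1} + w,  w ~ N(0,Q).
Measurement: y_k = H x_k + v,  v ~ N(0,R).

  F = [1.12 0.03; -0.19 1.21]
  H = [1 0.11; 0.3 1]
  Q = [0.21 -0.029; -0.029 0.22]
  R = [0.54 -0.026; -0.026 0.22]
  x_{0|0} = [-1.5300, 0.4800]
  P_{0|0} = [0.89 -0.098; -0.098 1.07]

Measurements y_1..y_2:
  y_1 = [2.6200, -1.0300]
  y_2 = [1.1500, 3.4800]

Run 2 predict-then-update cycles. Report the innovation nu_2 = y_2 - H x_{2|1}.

step 1: x^-=[-1.6992, 0.8715]  P^-=[1.3208 -0.3118; -0.3118 1.8638]  S=[1.8147 0.2532; 0.2532 2.0156]  K=[0.7156 -0.0480; -0.1846 0.9015]  nu=[4.2233, -1.3917]  x^+=[1.3898, -1.1627]  P^+=[0.4042 -0.1504; -0.1504 0.2483]
step 2: x^-=[1.5217, -1.6710]  P^-=[0.7072 -0.3090; -0.3090 0.6672]  S=[1.1873 -0.0597; -0.0597 0.7655]  K=[0.5628 -0.0827; -0.1614 0.7380]  nu=[-0.1879, 4.6945]  x^+=[1.0279, 1.8237]  P^+=[0.3203 -0.1289; -0.1289 0.2052]

innov = [-0.1879, 4.6945]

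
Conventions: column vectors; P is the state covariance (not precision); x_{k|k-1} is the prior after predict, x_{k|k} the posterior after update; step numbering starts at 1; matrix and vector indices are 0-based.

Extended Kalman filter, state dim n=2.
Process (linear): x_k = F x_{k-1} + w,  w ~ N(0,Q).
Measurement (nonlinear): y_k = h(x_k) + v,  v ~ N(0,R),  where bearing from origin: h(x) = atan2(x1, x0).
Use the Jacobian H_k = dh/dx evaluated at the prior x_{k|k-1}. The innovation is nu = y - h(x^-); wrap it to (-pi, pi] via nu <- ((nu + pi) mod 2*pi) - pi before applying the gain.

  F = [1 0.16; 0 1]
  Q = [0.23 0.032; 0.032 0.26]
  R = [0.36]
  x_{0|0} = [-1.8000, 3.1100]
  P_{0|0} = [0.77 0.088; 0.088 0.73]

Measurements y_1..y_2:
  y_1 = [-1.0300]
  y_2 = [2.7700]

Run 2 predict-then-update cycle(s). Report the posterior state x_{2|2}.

x_post = [0.5818, 4.3274]

step 1: x^-=[-1.3024, 3.1100]  P^-=[1.0468 0.2368; 0.2368 0.9900]  H_jac=[-0.2736 -0.1146]  S=[0.4662]  K=[-0.6725; -0.3823]  nu=[-2.9974]  x^+=[0.7134, 4.2558]  P^+=[0.8360 0.1170; 0.1170 0.9219]
step 2: x^-=[1.3943, 4.2558]  P^-=[1.1270 0.2965; 0.2965 1.1819]  H_jac=[-0.2122 0.0695]  S=[0.4077]  K=[-0.5360; 0.0472]  nu=[1.5158]  x^+=[0.5818, 4.3274]  P^+=[1.0099 0.3068; 0.3068 1.1810]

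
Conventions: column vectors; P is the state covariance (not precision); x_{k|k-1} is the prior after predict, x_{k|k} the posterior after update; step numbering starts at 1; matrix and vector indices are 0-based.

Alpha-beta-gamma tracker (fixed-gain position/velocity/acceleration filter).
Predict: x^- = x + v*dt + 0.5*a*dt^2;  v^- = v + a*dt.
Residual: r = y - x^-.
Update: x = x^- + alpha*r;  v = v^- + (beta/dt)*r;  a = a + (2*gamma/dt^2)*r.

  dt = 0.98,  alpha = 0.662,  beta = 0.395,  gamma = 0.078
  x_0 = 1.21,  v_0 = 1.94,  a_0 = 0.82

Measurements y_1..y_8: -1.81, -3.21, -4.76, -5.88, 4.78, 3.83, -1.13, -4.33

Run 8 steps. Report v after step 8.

v_post = -1.3139

step 1: x_pred=3.5050  r=-5.3150  x^+=-0.0135  v^+=0.6013  a^+=-0.0433
step 2: x_pred=0.5550  r=-3.7650  x^+=-1.9374  v^+=-0.9586  a^+=-0.6549
step 3: x_pred=-3.1914  r=-1.5686  x^+=-4.2298  v^+=-2.2327  a^+=-0.9097
step 4: x_pred=-6.8546  r=0.9746  x^+=-6.2094  v^+=-2.7313  a^+=-0.7514
step 5: x_pred=-9.2469  r=14.0269  x^+=0.0389  v^+=2.1861  a^+=1.5271
step 6: x_pred=2.9145  r=0.9155  x^+=3.5206  v^+=4.0516  a^+=1.6758
step 7: x_pred=8.2958  r=-9.4258  x^+=2.0559  v^+=1.8946  a^+=0.1447
step 8: x_pred=3.9822  r=-8.3122  x^+=-1.5205  v^+=-1.3139  a^+=-1.2055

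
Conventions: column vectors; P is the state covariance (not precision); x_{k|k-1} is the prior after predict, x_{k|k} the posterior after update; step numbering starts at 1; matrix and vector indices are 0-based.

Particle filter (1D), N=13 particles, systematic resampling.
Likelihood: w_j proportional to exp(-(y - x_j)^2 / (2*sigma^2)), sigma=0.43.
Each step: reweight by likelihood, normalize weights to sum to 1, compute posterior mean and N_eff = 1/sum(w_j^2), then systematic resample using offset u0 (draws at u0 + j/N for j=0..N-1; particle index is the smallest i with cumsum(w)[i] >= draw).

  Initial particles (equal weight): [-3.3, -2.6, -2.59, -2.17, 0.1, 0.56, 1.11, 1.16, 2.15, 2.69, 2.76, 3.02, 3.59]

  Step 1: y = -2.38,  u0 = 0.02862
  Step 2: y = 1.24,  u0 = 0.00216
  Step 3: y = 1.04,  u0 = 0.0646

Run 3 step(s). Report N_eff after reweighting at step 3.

step 1: w=[0.0368, 0.3186, 0.3223, 0.3223, 0.0000, 0.0000, 0.0000, 0.0000, 0.0000, 0.0000, 0.0000, 0.0000, 0.0000]  mean=-2.4840  Neff=3.2195  idx=[0, 1, 1, 1, 1, 2, 2, 2, 2, 3, 3, 3, 3]
step 2: w=[0.0000, 0.0001, 0.0001, 0.0001, 0.0001, 0.0001, 0.0001, 0.0001, 0.0001, 0.2499, 0.2499, 0.2499, 0.2499]  mean=-2.1702  Neff=4.0039  idx=[9, 9, 9, 9, 10, 10, 10, 11, 11, 11, 12, 12, 12]
step 3: w=[0.0769, 0.0769, 0.0769, 0.0769, 0.0769, 0.0769, 0.0769, 0.0769, 0.0769, 0.0769, 0.0769, 0.0769, 0.0769]  mean=-2.1700  Neff=13.0000  idx=[0, 1, 2, 3, 4, 5, 6, 7, 8, 9, 10, 11, 12]

N_eff = 13.0000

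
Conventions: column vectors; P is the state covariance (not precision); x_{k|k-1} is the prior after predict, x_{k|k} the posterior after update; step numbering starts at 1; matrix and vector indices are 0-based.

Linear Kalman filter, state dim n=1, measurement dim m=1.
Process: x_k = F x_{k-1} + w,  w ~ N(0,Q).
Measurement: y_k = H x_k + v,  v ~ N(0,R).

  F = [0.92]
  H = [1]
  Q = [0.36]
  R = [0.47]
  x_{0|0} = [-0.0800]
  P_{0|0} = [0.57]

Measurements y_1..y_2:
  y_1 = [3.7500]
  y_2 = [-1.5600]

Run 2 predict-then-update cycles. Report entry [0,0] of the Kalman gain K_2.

K[0,0] = 0.5670

step 1: x^-=[-0.0736]  P^-=[0.8424]  S=[1.3124]  K=[0.6419]  nu=[3.8236]  x^+=[2.3807]  P^+=[0.3017]
step 2: x^-=[2.1903]  P^-=[0.6153]  S=[1.0853]  K=[0.5670]  nu=[-3.7503]  x^+=[0.0640]  P^+=[0.2665]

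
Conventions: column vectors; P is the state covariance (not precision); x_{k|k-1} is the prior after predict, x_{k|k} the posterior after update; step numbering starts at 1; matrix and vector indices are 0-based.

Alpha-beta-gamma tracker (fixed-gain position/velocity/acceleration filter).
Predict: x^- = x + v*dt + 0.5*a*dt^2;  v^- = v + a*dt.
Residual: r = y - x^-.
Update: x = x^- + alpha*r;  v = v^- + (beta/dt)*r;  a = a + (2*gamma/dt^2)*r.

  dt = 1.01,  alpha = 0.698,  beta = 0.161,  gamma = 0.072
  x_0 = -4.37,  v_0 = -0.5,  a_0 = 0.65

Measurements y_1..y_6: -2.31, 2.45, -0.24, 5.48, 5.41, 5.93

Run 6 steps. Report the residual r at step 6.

step 1: x_pred=-4.5435  r=2.2335  x^+=-2.9845  v^+=0.5125  a^+=0.9653
step 2: x_pred=-1.9745  r=4.4245  x^+=1.1138  v^+=2.1928  a^+=1.5899
step 3: x_pred=4.1394  r=-4.3794  x^+=1.0826  v^+=3.1004  a^+=0.9717
step 4: x_pred=4.7096  r=0.7704  x^+=5.2473  v^+=4.2046  a^+=1.0804
step 5: x_pred=10.0450  r=-4.6350  x^+=6.8098  v^+=4.5569  a^+=0.4261
step 6: x_pred=11.6296  r=-5.6996  x^+=7.6513  v^+=4.0788  a^+=-0.3785

resid = -5.6996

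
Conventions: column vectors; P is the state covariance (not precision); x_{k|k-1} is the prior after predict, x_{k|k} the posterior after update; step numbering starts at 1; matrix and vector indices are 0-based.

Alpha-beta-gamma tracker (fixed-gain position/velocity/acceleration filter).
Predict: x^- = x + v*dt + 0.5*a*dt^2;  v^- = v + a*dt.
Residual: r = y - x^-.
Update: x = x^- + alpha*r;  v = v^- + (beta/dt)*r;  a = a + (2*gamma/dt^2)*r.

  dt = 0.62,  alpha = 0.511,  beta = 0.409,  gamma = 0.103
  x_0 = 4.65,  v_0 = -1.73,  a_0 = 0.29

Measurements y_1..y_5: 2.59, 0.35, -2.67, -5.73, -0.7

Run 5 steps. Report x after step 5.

x_post = -5.1204

step 1: x_pred=3.6331  r=-1.0431  x^+=3.1001  v^+=-2.2383  a^+=-0.2690
step 2: x_pred=1.6606  r=-1.3106  x^+=0.9909  v^+=-3.2697  a^+=-0.9714
step 3: x_pred=-1.2230  r=-1.4470  x^+=-1.9624  v^+=-4.8265  a^+=-1.7468
step 4: x_pred=-5.2906  r=-0.4394  x^+=-5.5151  v^+=-6.1994  a^+=-1.9823
step 5: x_pred=-9.7398  r=9.0398  x^+=-5.1204  v^+=-1.4651  a^+=2.8621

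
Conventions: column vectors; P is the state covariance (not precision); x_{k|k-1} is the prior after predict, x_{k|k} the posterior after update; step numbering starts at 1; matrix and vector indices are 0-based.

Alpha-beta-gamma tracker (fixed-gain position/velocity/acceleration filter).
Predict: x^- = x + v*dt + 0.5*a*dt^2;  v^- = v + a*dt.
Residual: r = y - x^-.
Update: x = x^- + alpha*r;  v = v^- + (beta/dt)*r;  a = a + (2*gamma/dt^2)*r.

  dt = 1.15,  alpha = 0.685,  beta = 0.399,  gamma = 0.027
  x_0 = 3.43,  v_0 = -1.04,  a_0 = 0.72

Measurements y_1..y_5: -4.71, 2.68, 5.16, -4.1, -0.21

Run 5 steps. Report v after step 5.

step 1: x_pred=2.7101  r=-7.4201  x^+=-2.3727  v^+=-2.7865  a^+=0.4170
step 2: x_pred=-5.3013  r=7.9813  x^+=0.1659  v^+=0.4623  a^+=0.7429
step 3: x_pred=1.1888  r=3.9712  x^+=3.9091  v^+=2.6945  a^+=0.9051
step 4: x_pred=7.6062  r=-11.7062  x^+=-0.4125  v^+=-0.3262  a^+=0.4271
step 5: x_pred=-0.5053  r=0.2953  x^+=-0.3030  v^+=0.2674  a^+=0.4391

v_post = 0.2674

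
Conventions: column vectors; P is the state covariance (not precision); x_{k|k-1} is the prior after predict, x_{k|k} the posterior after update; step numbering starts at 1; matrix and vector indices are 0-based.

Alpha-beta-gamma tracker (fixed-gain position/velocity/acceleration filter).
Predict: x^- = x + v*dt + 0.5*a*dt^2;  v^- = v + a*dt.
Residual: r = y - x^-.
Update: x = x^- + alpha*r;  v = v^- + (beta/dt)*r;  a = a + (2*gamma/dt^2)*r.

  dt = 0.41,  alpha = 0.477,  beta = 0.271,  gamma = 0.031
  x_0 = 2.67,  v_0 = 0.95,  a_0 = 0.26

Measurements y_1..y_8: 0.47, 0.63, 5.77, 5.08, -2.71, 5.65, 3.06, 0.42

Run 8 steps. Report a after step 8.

step 1: x_pred=3.0814  r=-2.6114  x^+=1.8357  v^+=-0.6694  a^+=-0.7031
step 2: x_pred=1.5022  r=-0.8722  x^+=1.0861  v^+=-1.5342  a^+=-1.0248
step 3: x_pred=0.3710  r=5.3990  x^+=2.9463  v^+=1.6142  a^+=0.9665
step 4: x_pred=3.6894  r=1.3906  x^+=4.3527  v^+=2.9297  a^+=1.4794
step 5: x_pred=5.6782  r=-8.3882  x^+=1.6770  v^+=-2.0082  a^+=-1.6144
step 6: x_pred=0.7180  r=4.9320  x^+=3.0706  v^+=0.5898  a^+=0.2046
step 7: x_pred=3.3296  r=-0.2696  x^+=3.2010  v^+=0.4956  a^+=0.1052
step 8: x_pred=3.4130  r=-2.9930  x^+=1.9853  v^+=-1.4396  a^+=-0.9987

a_post = -0.9987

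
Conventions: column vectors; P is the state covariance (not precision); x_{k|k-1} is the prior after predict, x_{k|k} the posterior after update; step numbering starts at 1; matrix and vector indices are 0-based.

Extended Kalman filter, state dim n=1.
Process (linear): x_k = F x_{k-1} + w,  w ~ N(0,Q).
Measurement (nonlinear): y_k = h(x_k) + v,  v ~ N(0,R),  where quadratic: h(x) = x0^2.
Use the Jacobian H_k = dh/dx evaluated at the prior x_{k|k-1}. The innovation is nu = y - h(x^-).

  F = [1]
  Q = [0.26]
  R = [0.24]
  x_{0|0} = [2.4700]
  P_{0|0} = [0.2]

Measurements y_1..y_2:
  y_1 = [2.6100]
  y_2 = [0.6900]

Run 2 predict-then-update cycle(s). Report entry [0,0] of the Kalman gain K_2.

K[0,0] = 0.2627

step 1: x^-=[2.4700]  P^-=[0.4600]  H_jac=[4.9400]  S=[11.4657]  K=[0.1982]  nu=[-3.4909]  x^+=[1.7781]  P^+=[0.0096]
step 2: x^-=[1.7781]  P^-=[0.2696]  H_jac=[3.5563]  S=[3.6500]  K=[0.2627]  nu=[-2.4718]  x^+=[1.1288]  P^+=[0.0177]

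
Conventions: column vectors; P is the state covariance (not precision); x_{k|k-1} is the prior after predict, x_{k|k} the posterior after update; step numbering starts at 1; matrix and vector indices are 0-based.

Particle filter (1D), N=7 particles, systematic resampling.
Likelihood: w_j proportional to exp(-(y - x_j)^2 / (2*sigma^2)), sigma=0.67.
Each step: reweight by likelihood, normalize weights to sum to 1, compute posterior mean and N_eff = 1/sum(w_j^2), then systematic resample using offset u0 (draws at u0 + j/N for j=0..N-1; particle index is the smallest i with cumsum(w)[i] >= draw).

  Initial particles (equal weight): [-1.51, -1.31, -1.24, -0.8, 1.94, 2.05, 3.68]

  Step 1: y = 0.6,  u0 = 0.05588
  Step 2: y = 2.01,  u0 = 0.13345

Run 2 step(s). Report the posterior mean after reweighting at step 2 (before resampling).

step 1: w=[0.0179, 0.0439, 0.0588, 0.2879, 0.3457, 0.2456, 0.0001]  mean=0.7866  Neff=3.7250  idx=[1, 3, 3, 4, 4, 5, 5]
step 2: w=[0.0000, 0.0000, 0.0000, 0.2495, 0.2495, 0.2504, 0.2504]  mean=1.9949  Neff=4.0006  idx=[3, 4, 4, 5, 5, 6, 6]

post_mean = 1.9949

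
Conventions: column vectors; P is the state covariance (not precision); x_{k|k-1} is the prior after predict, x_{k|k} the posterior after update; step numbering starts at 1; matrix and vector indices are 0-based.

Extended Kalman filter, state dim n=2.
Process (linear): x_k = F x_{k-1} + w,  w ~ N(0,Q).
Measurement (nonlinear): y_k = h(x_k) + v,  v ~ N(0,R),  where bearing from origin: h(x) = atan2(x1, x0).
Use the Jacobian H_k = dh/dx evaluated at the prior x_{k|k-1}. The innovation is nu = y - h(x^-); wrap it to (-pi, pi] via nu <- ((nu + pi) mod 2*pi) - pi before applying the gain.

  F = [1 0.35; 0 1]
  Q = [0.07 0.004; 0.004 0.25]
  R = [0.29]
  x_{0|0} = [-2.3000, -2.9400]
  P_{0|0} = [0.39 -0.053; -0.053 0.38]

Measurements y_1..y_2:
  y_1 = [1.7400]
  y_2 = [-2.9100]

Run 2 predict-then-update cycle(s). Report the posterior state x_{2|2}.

x_post = [-4.5172, -2.2118]

step 1: x^-=[-3.3290, -2.9400]  P^-=[0.4694 0.0840; 0.0840 0.6300]  H_jac=[0.1490 -0.1688]  S=[0.3141]  K=[0.1776; -0.2986]  nu=[-2.1250]  x^+=[-3.7064, -2.3055]  P^+=[0.4595 0.1007; 0.1007 0.6020]
step 2: x^-=[-4.5133, -2.3055]  P^-=[0.6737 0.3154; 0.3154 0.8520]  H_jac=[0.0898 -0.1757]  S=[0.3118]  K=[0.0162; -0.3894]  nu=[-0.2407]  x^+=[-4.5172, -2.2118]  P^+=[0.6737 0.3173; 0.3173 0.8047]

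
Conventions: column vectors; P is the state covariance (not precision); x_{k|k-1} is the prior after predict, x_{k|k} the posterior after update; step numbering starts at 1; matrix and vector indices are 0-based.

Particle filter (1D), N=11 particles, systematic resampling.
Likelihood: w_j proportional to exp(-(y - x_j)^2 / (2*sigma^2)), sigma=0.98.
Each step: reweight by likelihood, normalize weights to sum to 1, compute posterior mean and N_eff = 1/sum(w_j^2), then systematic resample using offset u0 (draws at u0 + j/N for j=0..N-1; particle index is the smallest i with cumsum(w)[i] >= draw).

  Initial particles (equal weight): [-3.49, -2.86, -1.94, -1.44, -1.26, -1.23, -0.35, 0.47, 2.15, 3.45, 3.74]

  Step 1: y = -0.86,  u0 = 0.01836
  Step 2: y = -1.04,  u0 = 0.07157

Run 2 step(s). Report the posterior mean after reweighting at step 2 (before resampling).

step 1: w=[0.0058, 0.0267, 0.1167, 0.1798, 0.1971, 0.1995, 0.1871, 0.0853, 0.0019, 0.0000, 0.0000]  mean=-1.0971  Neff=5.9654  idx=[1, 2, 3, 3, 4, 4, 5, 5, 6, 6, 7]
step 2: w=[0.0211, 0.0776, 0.1088, 0.1088, 0.1154, 0.1154, 0.1161, 0.1161, 0.0923, 0.0923, 0.0361]  mean=-1.1482  Neff=9.7966  idx=[1, 2, 3, 4, 5, 5, 6, 7, 8, 9, 10]

post_mean = -1.1482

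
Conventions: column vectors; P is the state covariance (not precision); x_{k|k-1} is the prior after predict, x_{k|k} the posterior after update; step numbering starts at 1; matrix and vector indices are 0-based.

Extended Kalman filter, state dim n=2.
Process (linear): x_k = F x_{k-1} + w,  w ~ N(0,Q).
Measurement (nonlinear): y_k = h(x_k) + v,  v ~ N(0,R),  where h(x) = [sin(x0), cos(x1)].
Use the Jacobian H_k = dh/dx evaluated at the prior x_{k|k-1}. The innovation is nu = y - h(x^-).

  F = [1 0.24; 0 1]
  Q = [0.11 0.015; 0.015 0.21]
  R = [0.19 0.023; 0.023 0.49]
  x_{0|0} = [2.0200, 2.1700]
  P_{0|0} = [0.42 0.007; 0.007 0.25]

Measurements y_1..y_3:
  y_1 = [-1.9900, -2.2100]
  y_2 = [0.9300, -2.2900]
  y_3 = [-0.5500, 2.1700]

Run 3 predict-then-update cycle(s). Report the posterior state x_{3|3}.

step 1: x^-=[2.5408, 2.1700]  P^-=[0.5478 0.0820; 0.0820 0.4600]  H_jac=[-0.8249 0.0000; 0.0000 -0.8258]  S=[0.5627 0.0789; 0.0789 0.8037]  K=[-0.8022 -0.0055; -0.0547 -0.4673]  nu=[-2.5553, -1.6460]  x^+=[4.5997, 3.0790]  P^+=[0.1849 0.0256; 0.0256 0.2788]
step 2: x^-=[5.3387, 3.0790]  P^-=[0.3233 0.1075; 0.1075 0.4888]  H_jac=[0.5862 0.0000; 0.0000 -0.0626]  S=[0.3011 0.0191; 0.0191 0.4919]  K=[0.6318 -0.0382; 0.2138 -0.0705]  nu=[1.7402, -1.2920]  x^+=[6.4875, 3.5421]  P^+=[0.2033 0.0665; 0.0665 0.4732]
step 3: x^-=[7.3376, 3.5421]  P^-=[0.3725 0.1951; 0.1951 0.6832]  H_jac=[0.4937 0.0000; 0.0000 0.3899]  S=[0.2808 0.0606; 0.0606 0.5939]  K=[0.6414 0.0627; 0.2519 0.4229]  nu=[-1.4196, 3.0909]  x^+=[6.6208, 4.4916]  P^+=[0.2498 0.1166; 0.1166 0.5463]

x_post = [6.6208, 4.4916]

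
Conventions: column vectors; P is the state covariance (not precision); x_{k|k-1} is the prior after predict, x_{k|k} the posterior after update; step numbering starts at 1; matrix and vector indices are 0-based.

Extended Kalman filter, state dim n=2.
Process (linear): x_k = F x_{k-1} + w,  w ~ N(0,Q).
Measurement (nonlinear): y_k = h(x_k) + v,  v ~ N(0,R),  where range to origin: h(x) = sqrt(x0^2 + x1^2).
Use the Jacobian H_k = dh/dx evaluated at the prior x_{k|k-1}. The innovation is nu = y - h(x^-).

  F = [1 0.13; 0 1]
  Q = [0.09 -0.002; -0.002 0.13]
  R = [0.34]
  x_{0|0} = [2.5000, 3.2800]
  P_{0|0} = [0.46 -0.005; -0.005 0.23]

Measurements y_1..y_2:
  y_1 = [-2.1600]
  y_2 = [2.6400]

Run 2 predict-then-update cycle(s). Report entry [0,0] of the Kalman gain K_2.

K[0,0] = -0.1498

step 1: x^-=[2.9264, 3.2800]  P^-=[0.5526 0.0229; 0.0229 0.3600]  H_jac=[0.6657 0.7462]  S=[0.8081]  K=[0.4764; 0.3513]  nu=[-6.5557]  x^+=[-0.1966, 0.9771]  P^+=[0.3692 -0.1123; -0.1123 0.2603]
step 2: x^-=[-0.0696, 0.9771]  P^-=[0.4344 -0.0805; -0.0805 0.3903]  H_jac=[-0.0710 0.9975]  S=[0.7419]  K=[-0.1498; 0.5324]  nu=[1.6604]  x^+=[-0.3183, 1.8612]  P^+=[0.4177 -0.0213; -0.0213 0.1800]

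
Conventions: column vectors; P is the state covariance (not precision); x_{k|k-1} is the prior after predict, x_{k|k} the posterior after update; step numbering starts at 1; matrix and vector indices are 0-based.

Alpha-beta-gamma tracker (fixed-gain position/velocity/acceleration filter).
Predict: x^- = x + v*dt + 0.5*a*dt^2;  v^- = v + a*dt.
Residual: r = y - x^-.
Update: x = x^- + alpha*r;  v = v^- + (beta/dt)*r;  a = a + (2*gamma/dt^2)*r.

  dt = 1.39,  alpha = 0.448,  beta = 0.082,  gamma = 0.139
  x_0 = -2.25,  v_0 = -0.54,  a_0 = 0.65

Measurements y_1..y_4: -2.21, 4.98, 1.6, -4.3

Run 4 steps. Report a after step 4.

a_post = -1.0107

step 1: x_pred=-2.3727  r=0.1627  x^+=-2.2998  v^+=0.3731  a^+=0.6734
step 2: x_pred=-1.1306  r=6.1106  x^+=1.6069  v^+=1.6696  a^+=1.5526
step 3: x_pred=5.4276  r=-3.8276  x^+=3.7128  v^+=3.6020  a^+=1.0019
step 4: x_pred=9.6875  r=-13.9875  x^+=3.4211  v^+=4.1695  a^+=-1.0107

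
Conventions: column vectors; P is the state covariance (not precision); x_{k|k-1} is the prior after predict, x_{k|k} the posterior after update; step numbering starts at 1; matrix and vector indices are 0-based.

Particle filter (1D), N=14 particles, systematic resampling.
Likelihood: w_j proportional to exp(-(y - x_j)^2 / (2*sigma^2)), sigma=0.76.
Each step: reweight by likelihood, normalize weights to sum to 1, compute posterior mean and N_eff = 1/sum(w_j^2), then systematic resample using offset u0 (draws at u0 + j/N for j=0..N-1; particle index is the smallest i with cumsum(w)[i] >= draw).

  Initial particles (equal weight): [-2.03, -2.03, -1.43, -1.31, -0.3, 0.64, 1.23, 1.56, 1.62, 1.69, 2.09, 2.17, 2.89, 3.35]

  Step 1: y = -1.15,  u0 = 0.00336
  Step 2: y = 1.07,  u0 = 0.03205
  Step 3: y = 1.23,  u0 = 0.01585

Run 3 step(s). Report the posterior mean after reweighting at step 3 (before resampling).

step 1: w=[0.1443, 0.1443, 0.2636, 0.2759, 0.1509, 0.0176, 0.0021, 0.0005, 0.0004, 0.0003, 0.0000, 0.0000, 0.0000, 0.0000]  mean=-1.3539  Neff=4.7532  idx=[0, 0, 1, 1, 2, 2, 2, 2, 3, 3, 3, 3, 4, 4]
step 2: w=[0.0006, 0.0006, 0.0006, 0.0006, 0.0101, 0.0101, 0.0101, 0.0101, 0.0168, 0.0168, 0.0168, 0.0168, 0.4451, 0.4451]  mean=-0.4172  Neff=2.5135  idx=[6, 11, 12, 12, 12, 12, 12, 12, 13, 13, 13, 13, 13, 13]
step 3: w=[0.0014, 0.0024, 0.0830, 0.0830, 0.0830, 0.0830, 0.0830, 0.0830, 0.0830, 0.0830, 0.0830, 0.0830, 0.0830, 0.0830]  mean=-0.3039  Neff=12.0892  idx=[2, 3, 3, 4, 5, 6, 7, 8, 9, 9, 10, 11, 12, 13]

post_mean = -0.3039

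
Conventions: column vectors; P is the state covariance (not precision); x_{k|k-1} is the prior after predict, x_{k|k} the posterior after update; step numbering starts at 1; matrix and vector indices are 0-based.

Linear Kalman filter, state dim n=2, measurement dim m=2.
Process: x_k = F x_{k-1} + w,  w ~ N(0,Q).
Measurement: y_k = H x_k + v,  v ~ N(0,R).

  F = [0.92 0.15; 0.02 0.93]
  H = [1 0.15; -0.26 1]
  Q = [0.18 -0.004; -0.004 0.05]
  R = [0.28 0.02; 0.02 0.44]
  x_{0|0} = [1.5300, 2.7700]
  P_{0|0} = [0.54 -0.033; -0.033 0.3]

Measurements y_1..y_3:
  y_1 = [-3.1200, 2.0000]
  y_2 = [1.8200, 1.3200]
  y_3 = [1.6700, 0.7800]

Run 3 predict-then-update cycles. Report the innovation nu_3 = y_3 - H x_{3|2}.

step 1: x^-=[1.8231, 2.6067]  P^-=[0.6347 0.0195; 0.0195 0.3085]  S=[0.9275 -0.0801; -0.0801 0.7812]  K=[0.6774 -0.1169; 0.1053 0.3991]  nu=[-5.3341, -0.1327]  x^+=[-1.7746, 1.9920]  P^+=[0.1858 0.0104; 0.0104 0.1804]
step 2: x^-=[-1.3339, 1.8170]  P^-=[0.3442 0.0335; 0.0335 0.2065]  S=[0.6389 -0.0063; -0.0063 0.6524]  K=[0.5458 -0.0805; 0.1040 0.3042]  nu=[2.8813, -0.8439]  x^+=[0.3067, 1.8599]  P^+=[0.1491 0.0142; 0.0142 0.1396]
step 3: x^-=[0.5611, 1.7358]  P^-=[0.3132 0.0305; 0.0305 0.1714]  S=[0.6062 -0.0065; -0.0065 0.6167]  K=[0.5234 -0.0772; 0.0955 0.2660]  nu=[0.8485, -0.8099]  x^+=[1.0678, 1.6014]  P^+=[0.1430 0.0137; 0.0137 0.1225]

innov = [0.8485, -0.8099]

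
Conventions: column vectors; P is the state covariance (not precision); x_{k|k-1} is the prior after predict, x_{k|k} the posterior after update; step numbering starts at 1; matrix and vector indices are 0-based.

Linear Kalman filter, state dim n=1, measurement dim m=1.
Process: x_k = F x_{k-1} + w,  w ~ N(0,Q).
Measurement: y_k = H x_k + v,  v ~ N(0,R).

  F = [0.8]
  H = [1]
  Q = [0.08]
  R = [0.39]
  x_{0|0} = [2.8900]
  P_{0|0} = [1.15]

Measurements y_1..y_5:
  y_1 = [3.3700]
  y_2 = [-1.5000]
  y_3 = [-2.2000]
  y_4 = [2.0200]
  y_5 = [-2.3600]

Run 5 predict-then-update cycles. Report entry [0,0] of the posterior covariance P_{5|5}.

step 1: x^-=[2.3120]  P^-=[0.8160]  S=[1.2060]  K=[0.6766]  nu=[1.0580]  x^+=[3.0279]  P^+=[0.2639]
step 2: x^-=[2.4223]  P^-=[0.2489]  S=[0.6389]  K=[0.3896]  nu=[-3.9223]  x^+=[0.8943]  P^+=[0.1519]
step 3: x^-=[0.7155]  P^-=[0.1772]  S=[0.5672]  K=[0.3125]  nu=[-2.9155]  x^+=[-0.1955]  P^+=[0.1219]
step 4: x^-=[-0.1564]  P^-=[0.1580]  S=[0.5480]  K=[0.2883]  nu=[2.1764]  x^+=[0.4711]  P^+=[0.1124]
step 5: x^-=[0.3769]  P^-=[0.1520]  S=[0.5420]  K=[0.2804]  nu=[-2.7369]  x^+=[-0.3905]  P^+=[0.1094]

P_post[0,0] = 0.1094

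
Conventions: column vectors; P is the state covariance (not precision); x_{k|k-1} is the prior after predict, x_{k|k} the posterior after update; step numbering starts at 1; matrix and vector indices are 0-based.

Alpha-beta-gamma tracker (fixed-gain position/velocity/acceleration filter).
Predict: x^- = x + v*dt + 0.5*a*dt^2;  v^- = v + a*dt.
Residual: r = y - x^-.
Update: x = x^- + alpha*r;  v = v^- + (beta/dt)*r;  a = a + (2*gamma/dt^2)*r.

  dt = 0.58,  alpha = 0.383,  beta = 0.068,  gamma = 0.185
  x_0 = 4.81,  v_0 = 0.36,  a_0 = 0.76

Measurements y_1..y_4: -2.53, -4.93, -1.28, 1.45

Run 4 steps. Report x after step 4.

x_post = -7.7115

step 1: x_pred=5.1466  r=-7.6766  x^+=2.2065  v^+=-0.0992  a^+=-7.6834
step 2: x_pred=0.8566  r=-5.7866  x^+=-1.3597  v^+=-5.2340  a^+=-14.0479
step 3: x_pred=-6.7583  r=5.4783  x^+=-4.6601  v^+=-12.7395  a^+=-8.0225
step 4: x_pred=-13.3984  r=14.8484  x^+=-7.7115  v^+=-15.6517  a^+=8.3090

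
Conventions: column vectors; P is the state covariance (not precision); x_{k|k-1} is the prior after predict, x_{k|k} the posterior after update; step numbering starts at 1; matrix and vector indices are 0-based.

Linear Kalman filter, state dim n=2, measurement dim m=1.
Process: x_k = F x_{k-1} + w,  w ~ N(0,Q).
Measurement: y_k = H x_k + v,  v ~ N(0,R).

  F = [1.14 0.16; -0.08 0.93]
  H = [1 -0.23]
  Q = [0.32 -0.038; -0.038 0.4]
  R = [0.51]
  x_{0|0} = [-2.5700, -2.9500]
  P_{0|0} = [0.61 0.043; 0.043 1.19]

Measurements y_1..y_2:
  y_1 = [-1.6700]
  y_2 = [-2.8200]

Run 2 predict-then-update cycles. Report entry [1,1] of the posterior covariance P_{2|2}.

step 1: x^-=[-3.4018, -2.5379]  P^-=[1.1589 0.1285; 0.1285 1.4267]  S=[1.6853]  K=[0.6701; -0.1185]  nu=[1.1481]  x^+=[-2.6324, -2.6739]  P^+=[0.4021 0.2623; 0.2623 1.4031]
step 2: x^-=[-3.4288, -2.2762]  P^-=[0.9742 0.4088; 0.4088 1.5771]  S=[1.3795]  K=[0.6380; 0.0334]  nu=[0.0853]  x^+=[-3.3744, -2.2733]  P^+=[0.4126 0.3794; 0.3794 1.5755]

P_post[1,1] = 1.5755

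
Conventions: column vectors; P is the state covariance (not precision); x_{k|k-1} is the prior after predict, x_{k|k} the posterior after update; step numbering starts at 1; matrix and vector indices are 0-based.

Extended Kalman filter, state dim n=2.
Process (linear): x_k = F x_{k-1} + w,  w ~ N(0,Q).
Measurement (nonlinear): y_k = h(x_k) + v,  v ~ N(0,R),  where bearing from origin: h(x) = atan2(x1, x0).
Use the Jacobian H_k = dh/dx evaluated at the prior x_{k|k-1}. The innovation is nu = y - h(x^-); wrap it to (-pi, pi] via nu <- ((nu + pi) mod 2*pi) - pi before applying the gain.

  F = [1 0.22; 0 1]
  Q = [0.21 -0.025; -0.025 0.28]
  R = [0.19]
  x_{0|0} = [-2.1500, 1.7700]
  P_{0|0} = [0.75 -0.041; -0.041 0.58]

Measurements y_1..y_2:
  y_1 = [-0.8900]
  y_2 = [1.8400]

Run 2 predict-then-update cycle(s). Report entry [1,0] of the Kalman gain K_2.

step 1: x^-=[-1.7606, 1.7700]  P^-=[0.9700 0.0616; 0.0616 0.8600]  H_jac=[-0.2840 -0.2825]  S=[0.3467]  K=[-0.8447; -0.7511]  nu=[3.0397]  x^+=[-4.3281, -0.5130]  P^+=[0.7226 -0.1584; -0.1584 0.6644]
step 2: x^-=[-4.4409, -0.5130]  P^-=[0.8951 -0.0372; -0.0372 0.9444]  H_jac=[0.0257 -0.2222]  S=[0.2376]  K=[0.1315; -0.8871]  nu=[-1.4166]  x^+=[-4.6272, 0.7436]  P^+=[0.8910 -0.0095; -0.0095 0.7574]

K[1,0] = -0.8871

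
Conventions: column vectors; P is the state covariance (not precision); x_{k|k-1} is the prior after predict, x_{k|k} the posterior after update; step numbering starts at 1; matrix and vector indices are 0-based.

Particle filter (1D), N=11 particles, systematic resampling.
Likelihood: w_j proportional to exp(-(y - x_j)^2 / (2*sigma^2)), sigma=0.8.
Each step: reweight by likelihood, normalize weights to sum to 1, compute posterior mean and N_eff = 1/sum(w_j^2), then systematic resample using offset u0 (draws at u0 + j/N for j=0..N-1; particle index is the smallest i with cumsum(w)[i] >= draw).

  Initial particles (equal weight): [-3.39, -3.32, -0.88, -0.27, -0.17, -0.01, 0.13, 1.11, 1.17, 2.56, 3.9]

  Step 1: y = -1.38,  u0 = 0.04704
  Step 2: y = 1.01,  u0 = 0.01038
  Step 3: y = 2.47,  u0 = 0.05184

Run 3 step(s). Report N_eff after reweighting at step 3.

N_eff = 6.7276

step 1: w=[0.0210, 0.0260, 0.4049, 0.1880, 0.1568, 0.1136, 0.0829, 0.0039, 0.0031, 0.0000, 0.0000]  mean=-0.5735  Neff=4.0861  idx=[2, 2, 2, 2, 2, 3, 3, 4, 4, 5, 6]
step 2: w=[0.0243, 0.0243, 0.0243, 0.0243, 0.0243, 0.1100, 0.1100, 0.1334, 0.1334, 0.1756, 0.2161]  mean=-0.1853  Neff=7.1283  idx=[0, 4, 5, 6, 7, 7, 8, 9, 9, 10, 10]
step 3: w=[0.0025, 0.0025, 0.0450, 0.0450, 0.0685, 0.0685, 0.0685, 0.1299, 0.1299, 0.2200, 0.2200]  mean=-0.0090  Neff=6.7276  idx=[3, 4, 6, 7, 7, 8, 9, 9, 9, 10, 10]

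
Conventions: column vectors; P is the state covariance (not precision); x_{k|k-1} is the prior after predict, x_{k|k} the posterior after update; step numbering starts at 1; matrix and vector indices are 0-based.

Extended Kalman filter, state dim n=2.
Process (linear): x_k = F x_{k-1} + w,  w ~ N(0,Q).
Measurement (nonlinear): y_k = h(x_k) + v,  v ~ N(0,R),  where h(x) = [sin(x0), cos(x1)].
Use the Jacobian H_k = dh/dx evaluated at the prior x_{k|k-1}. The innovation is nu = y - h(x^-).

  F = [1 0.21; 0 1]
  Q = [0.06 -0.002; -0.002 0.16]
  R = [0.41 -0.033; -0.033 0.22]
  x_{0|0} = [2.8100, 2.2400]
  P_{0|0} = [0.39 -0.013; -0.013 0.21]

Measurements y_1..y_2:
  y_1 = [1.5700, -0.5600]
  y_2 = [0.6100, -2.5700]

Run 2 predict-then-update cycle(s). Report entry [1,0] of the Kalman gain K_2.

K[1,0] = -0.0522

step 1: x^-=[3.2804, 2.2400]  P^-=[0.4538 0.0291; 0.0291 0.3700]  H_jac=[-0.9904 0.0000; 0.0000 -0.7843]  S=[0.8551 -0.0104; -0.0104 0.4476]  K=[-0.5264 -0.0632; -0.0416 -0.6493]  nu=[1.7084, 0.0604]  x^+=[2.3774, 2.1297]  P^+=[0.2158 -0.0044; -0.0044 0.1804]
step 2: x^-=[2.8246, 2.1297]  P^-=[0.2819 0.0315; 0.0315 0.3404]  H_jac=[-0.9502 0.0000; 0.0000 -0.8478]  S=[0.6645 -0.0077; -0.0077 0.4647]  K=[-0.4038 -0.0641; -0.0522 -0.6219]  nu=[0.2983, -2.0397]  x^+=[2.8348, 3.3827]  P^+=[0.1720 0.0009; 0.0009 0.1593]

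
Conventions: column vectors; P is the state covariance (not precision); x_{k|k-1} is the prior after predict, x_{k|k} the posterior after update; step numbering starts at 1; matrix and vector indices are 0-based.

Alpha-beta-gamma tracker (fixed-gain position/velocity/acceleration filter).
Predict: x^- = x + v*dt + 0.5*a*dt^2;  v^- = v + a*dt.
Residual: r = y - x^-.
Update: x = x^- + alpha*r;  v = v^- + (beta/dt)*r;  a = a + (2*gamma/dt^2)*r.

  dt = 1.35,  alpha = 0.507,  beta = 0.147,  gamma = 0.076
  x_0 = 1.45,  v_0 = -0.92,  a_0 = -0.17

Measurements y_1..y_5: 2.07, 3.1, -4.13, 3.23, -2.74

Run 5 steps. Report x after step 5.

step 1: x_pred=0.0531  r=2.0169  x^+=1.0757  v^+=-0.9299  a^+=-0.0018
step 2: x_pred=-0.1813  r=3.2813  x^+=1.4823  v^+=-0.5750  a^+=0.2719
step 3: x_pred=0.9538  r=-5.0838  x^+=-1.6237  v^+=-0.7615  a^+=-0.1521
step 4: x_pred=-2.7904  r=6.0204  x^+=0.2620  v^+=-0.3113  a^+=0.3500
step 5: x_pred=0.1606  r=-2.9006  x^+=-1.3100  v^+=-0.1547  a^+=0.1081

x_post = -1.3100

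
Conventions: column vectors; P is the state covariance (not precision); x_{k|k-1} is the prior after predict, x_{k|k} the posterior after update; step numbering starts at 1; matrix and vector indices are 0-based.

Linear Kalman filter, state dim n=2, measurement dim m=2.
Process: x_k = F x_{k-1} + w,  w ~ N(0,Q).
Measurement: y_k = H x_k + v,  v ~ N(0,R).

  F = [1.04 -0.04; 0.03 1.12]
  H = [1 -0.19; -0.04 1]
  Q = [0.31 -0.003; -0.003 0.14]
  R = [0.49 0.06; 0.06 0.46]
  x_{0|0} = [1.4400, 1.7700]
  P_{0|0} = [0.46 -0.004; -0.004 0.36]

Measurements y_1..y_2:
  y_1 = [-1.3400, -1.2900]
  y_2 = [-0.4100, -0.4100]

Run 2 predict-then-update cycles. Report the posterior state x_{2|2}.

step 1: x^-=[1.4268, 2.0256]  P^-=[0.8084 -0.0094; -0.0094 0.5917]  S=[1.3234 -0.0943; -0.0943 1.0538]  K=[0.6133 0.0152; -0.0524 0.5572]  nu=[-2.3819, -3.2585]  x^+=[-0.0837, 0.3347]  P^+=[0.3121 0.0563; 0.0563 0.2554]
step 2: x^-=[-0.1005, 0.3724]  P^-=[0.6433 0.0608; 0.0608 0.4645]  S=[1.1270 0.0073; 0.0073 0.9206]  K=[0.5604 0.0337; -0.0276 0.5021]  nu=[-0.2388, -0.7864]  x^+=[-0.2607, -0.0159]  P^+=[0.2881 0.0606; 0.0606 0.2317]

x_post = [-0.2607, -0.0159]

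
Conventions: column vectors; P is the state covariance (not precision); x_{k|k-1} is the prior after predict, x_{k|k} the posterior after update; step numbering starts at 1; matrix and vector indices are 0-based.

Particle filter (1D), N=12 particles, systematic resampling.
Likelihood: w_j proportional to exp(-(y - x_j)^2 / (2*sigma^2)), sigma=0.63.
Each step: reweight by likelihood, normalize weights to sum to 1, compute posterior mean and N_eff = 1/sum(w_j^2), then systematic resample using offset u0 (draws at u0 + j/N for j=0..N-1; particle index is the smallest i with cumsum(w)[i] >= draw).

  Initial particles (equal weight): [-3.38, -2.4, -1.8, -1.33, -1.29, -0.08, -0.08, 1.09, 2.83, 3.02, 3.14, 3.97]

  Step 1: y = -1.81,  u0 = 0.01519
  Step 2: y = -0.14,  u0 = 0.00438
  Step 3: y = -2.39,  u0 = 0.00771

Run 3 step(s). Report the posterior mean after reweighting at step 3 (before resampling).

post_mean = -1.6667

step 1: w=[0.0140, 0.2019, 0.3129, 0.2341, 0.2226, 0.0072, 0.0072, 0.0000, 0.0000, 0.0000, 0.0000, 0.0000]  mean=-1.6949  Neff=4.1093  idx=[1, 1, 1, 2, 2, 2, 2, 3, 3, 4, 4, 4]
step 2: w=[0.0016, 0.0016, 0.0016, 0.0301, 0.0301, 0.0301, 0.0301, 0.1628, 0.1628, 0.1831, 0.1831, 0.1831]  mean=-1.3696  Neff=6.3605  idx=[2, 5, 7, 7, 8, 8, 9, 9, 10, 10, 11, 11]
step 3: w=[0.2549, 0.1644, 0.0619, 0.0619, 0.0619, 0.0619, 0.0555, 0.0555, 0.0555, 0.0555, 0.0555, 0.0555]  mean=-1.6667  Neff=7.9477  idx=[0, 0, 0, 1, 1, 2, 3, 4, 6, 7, 9, 10]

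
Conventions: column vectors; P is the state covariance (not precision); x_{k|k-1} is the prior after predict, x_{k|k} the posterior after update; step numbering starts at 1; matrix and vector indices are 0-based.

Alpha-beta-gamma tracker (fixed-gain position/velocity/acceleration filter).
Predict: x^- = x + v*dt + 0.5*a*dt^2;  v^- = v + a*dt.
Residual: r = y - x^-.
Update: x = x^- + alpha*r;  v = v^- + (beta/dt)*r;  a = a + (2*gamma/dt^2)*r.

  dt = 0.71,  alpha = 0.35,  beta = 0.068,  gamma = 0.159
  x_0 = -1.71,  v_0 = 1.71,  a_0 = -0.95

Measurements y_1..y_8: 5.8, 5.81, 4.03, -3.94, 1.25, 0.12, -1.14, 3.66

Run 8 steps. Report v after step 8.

v_post = -24.9071

step 1: x_pred=-0.7353  r=6.5353  x^+=1.5520  v^+=1.6614  a^+=3.1727
step 2: x_pred=3.5313  r=2.2787  x^+=4.3288  v^+=4.1323  a^+=4.6101
step 3: x_pred=8.4247  r=-4.3947  x^+=6.8866  v^+=6.9846  a^+=1.8378
step 4: x_pred=12.3088  r=-16.2488  x^+=6.6217  v^+=6.7332  a^+=-8.4124
step 5: x_pred=9.2820  r=-8.0320  x^+=6.4708  v^+=-0.0089  a^+=-13.4792
step 6: x_pred=3.0670  r=-2.9470  x^+=2.0356  v^+=-9.8613  a^+=-15.3382
step 7: x_pred=-8.8320  r=7.6920  x^+=-6.1398  v^+=-20.0148  a^+=-10.4859
step 8: x_pred=-22.9933  r=26.6533  x^+=-13.6646  v^+=-24.9071  a^+=6.3277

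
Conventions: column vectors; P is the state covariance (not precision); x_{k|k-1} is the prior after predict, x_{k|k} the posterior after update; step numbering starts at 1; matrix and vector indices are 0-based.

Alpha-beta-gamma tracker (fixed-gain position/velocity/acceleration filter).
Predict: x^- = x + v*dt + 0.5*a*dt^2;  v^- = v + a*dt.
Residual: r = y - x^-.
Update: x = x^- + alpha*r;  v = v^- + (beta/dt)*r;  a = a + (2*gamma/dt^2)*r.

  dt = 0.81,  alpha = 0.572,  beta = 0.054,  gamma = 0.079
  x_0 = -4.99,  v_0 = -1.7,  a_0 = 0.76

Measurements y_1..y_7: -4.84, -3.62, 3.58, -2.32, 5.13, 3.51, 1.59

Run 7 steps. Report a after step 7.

a_post = -1.9497

step 1: x_pred=-6.1177  r=1.2777  x^+=-5.3868  v^+=-0.9992  a^+=1.0677
step 2: x_pred=-5.8460  r=2.2260  x^+=-4.5727  v^+=0.0140  a^+=1.6037
step 3: x_pred=-4.0353  r=7.6153  x^+=0.3207  v^+=1.8207  a^+=3.4376
step 4: x_pred=2.9232  r=-5.2432  x^+=-0.0759  v^+=4.2556  a^+=2.1750
step 5: x_pred=4.0846  r=1.0454  x^+=4.6826  v^+=6.0871  a^+=2.4267
step 6: x_pred=10.4092  r=-6.8992  x^+=6.4629  v^+=7.5928  a^+=0.7653
step 7: x_pred=12.8640  r=-11.2740  x^+=6.4153  v^+=7.4610  a^+=-1.9497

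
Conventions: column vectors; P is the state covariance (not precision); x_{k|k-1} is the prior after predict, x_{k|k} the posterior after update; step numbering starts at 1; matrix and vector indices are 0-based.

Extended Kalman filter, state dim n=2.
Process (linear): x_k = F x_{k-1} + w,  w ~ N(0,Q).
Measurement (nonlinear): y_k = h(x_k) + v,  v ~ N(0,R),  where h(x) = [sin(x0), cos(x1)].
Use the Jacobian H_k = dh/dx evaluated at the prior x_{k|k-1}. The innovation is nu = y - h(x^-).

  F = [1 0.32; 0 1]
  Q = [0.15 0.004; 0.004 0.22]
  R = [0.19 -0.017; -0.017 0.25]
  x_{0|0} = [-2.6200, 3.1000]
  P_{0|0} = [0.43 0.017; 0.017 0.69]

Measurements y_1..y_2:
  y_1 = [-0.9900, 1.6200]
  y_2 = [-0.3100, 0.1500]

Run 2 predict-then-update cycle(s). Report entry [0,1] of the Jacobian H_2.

step 1: x^-=[-1.6280, 3.1000]  P^-=[0.6615 0.2418; 0.2418 0.9100]  H_jac=[-0.0572 0.0000; 0.0000 -0.0416]  S=[0.1922 -0.0164; -0.0164 0.2516]  K=[-0.2014 -0.0531; -0.0853 -0.1560]  nu=[0.0084, 2.6191]  x^+=[-1.7688, 2.6908]  P^+=[0.6534 0.2370; 0.2370 0.9029]
step 2: x^-=[-0.9077, 2.6908]  P^-=[1.0475 0.5299; 0.5299 1.1229]  H_jac=[0.6155 0.0000; 0.0000 -0.4357]  S=[0.5869 -0.1591; -0.1591 0.4632]  K=[1.0625 -0.1335; 0.2971 -0.9543]  nu=[0.4781, 1.0501]  x^+=[-0.5400, 1.8307]  P^+=[0.3316 0.1181; 0.1181 0.5591]

H_jac[0,1] = 0.0000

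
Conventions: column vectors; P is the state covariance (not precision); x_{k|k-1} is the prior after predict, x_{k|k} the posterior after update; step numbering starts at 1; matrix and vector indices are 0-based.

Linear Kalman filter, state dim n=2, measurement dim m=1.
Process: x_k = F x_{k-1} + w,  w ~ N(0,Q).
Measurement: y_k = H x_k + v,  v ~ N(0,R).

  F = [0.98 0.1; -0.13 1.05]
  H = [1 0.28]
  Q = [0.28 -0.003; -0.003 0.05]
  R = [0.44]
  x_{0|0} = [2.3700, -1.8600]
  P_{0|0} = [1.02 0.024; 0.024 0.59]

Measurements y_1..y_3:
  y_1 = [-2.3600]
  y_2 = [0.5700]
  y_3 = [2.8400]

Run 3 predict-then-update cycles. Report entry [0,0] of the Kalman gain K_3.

step 1: x^-=[2.1366, -2.2611]  P^-=[1.2702 -0.0466; -0.0466 0.7112]  S=[1.7399]  K=[0.7226; 0.0877]  nu=[-3.8635]  x^+=[-0.6550, -2.5998]  P^+=[0.3618 -0.1568; -0.1568 0.6978]
step 2: x^-=[-0.9019, -2.6446]  P^-=[0.6037 -0.1352; -0.1352 0.8682]  S=[1.0361]  K=[0.5462; 0.1042]  nu=[2.2124]  x^+=[0.3064, -2.4141]  P^+=[0.2947 -0.1941; -0.1941 0.8570]
step 3: x^-=[0.0589, -2.5746]  P^-=[0.5335 -0.1478; -0.1478 1.0528]  S=[0.9733]  K=[0.5056; 0.1510]  nu=[3.5020]  x^+=[1.8297, -2.0457]  P^+=[0.2847 -0.2221; -0.2221 1.0306]

K[0,0] = 0.5056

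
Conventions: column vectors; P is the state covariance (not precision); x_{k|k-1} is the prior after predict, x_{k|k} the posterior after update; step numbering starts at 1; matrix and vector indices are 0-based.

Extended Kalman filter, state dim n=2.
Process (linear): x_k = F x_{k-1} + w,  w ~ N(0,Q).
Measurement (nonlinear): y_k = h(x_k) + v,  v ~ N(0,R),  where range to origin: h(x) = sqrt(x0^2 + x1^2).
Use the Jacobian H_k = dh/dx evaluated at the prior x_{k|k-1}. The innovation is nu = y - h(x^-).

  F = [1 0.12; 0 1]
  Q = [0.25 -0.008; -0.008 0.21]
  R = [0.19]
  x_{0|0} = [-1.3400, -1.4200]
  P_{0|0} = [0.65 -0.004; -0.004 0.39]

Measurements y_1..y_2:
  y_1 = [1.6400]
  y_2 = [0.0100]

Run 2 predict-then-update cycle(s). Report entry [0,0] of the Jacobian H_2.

step 1: x^-=[-1.5104, -1.4200]  P^-=[0.9047 0.0348; 0.0348 0.6000]  H_jac=[-0.7286 -0.6850]  S=[0.9865]  K=[-0.6923; -0.4423]  nu=[-0.4331]  x^+=[-1.2106, -1.2284]  P^+=[0.4318 -0.2673; -0.2673 0.4070]
step 2: x^-=[-1.3580, -1.2284]  P^-=[0.6235 -0.2264; -0.2264 0.6170]  H_jac=[-0.7416 -0.6709]  S=[0.5853]  K=[-0.5305; -0.4203]  nu=[-1.8212]  x^+=[-0.3918, -0.4630]  P^+=[0.4588 -0.3569; -0.3569 0.5136]

H_jac[0,0] = -0.7416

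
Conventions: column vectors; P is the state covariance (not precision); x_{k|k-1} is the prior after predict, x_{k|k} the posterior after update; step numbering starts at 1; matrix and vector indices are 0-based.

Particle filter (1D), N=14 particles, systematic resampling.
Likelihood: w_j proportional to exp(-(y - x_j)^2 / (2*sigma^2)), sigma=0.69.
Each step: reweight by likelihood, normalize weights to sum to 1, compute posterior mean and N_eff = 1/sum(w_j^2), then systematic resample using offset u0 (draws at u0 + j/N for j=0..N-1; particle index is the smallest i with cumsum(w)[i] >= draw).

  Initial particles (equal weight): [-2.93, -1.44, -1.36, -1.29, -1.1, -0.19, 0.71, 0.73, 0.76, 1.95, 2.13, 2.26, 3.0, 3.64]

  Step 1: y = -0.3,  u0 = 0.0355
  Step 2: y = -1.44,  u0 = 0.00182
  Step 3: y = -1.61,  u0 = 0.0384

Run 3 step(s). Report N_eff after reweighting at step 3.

step 1: w=[0.0002, 0.0750, 0.0903, 0.1049, 0.1500, 0.2900, 0.1006, 0.0964, 0.0903, 0.0014, 0.0006, 0.0003, 0.0000, 0.0000]  mean=-0.3716  Neff=6.2915  idx=[1, 2, 3, 3, 4, 4, 5, 5, 5, 5, 6, 7, 7, 8]
step 2: w=[0.1533, 0.1523, 0.1498, 0.1498, 0.1358, 0.1358, 0.0297, 0.0297, 0.0297, 0.0297, 0.0012, 0.0011, 0.0011, 0.0010]  mean=-1.1325  Neff=7.5759  idx=[0, 0, 0, 1, 1, 2, 2, 3, 3, 4, 4, 5, 5, 7]
step 3: w=[0.0841, 0.0841, 0.0841, 0.0812, 0.0812, 0.0778, 0.0778, 0.0778, 0.0778, 0.0659, 0.0659, 0.0659, 0.0659, 0.0104]  mean=-1.2776  Neff=13.1403  idx=[0, 1, 2, 3, 3, 4, 5, 6, 7, 8, 9, 10, 11, 12]

N_eff = 13.1403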